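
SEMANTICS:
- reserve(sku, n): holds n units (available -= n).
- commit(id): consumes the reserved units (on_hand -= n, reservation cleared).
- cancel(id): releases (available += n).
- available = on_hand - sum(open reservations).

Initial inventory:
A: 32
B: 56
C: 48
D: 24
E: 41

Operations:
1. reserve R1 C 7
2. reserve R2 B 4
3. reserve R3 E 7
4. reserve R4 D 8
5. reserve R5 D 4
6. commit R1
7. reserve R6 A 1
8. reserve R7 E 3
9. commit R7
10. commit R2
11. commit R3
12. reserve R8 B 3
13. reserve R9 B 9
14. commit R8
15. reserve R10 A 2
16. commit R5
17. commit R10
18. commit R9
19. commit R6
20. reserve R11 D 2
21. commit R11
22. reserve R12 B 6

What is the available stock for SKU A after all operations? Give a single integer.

Answer: 29

Derivation:
Step 1: reserve R1 C 7 -> on_hand[A=32 B=56 C=48 D=24 E=41] avail[A=32 B=56 C=41 D=24 E=41] open={R1}
Step 2: reserve R2 B 4 -> on_hand[A=32 B=56 C=48 D=24 E=41] avail[A=32 B=52 C=41 D=24 E=41] open={R1,R2}
Step 3: reserve R3 E 7 -> on_hand[A=32 B=56 C=48 D=24 E=41] avail[A=32 B=52 C=41 D=24 E=34] open={R1,R2,R3}
Step 4: reserve R4 D 8 -> on_hand[A=32 B=56 C=48 D=24 E=41] avail[A=32 B=52 C=41 D=16 E=34] open={R1,R2,R3,R4}
Step 5: reserve R5 D 4 -> on_hand[A=32 B=56 C=48 D=24 E=41] avail[A=32 B=52 C=41 D=12 E=34] open={R1,R2,R3,R4,R5}
Step 6: commit R1 -> on_hand[A=32 B=56 C=41 D=24 E=41] avail[A=32 B=52 C=41 D=12 E=34] open={R2,R3,R4,R5}
Step 7: reserve R6 A 1 -> on_hand[A=32 B=56 C=41 D=24 E=41] avail[A=31 B=52 C=41 D=12 E=34] open={R2,R3,R4,R5,R6}
Step 8: reserve R7 E 3 -> on_hand[A=32 B=56 C=41 D=24 E=41] avail[A=31 B=52 C=41 D=12 E=31] open={R2,R3,R4,R5,R6,R7}
Step 9: commit R7 -> on_hand[A=32 B=56 C=41 D=24 E=38] avail[A=31 B=52 C=41 D=12 E=31] open={R2,R3,R4,R5,R6}
Step 10: commit R2 -> on_hand[A=32 B=52 C=41 D=24 E=38] avail[A=31 B=52 C=41 D=12 E=31] open={R3,R4,R5,R6}
Step 11: commit R3 -> on_hand[A=32 B=52 C=41 D=24 E=31] avail[A=31 B=52 C=41 D=12 E=31] open={R4,R5,R6}
Step 12: reserve R8 B 3 -> on_hand[A=32 B=52 C=41 D=24 E=31] avail[A=31 B=49 C=41 D=12 E=31] open={R4,R5,R6,R8}
Step 13: reserve R9 B 9 -> on_hand[A=32 B=52 C=41 D=24 E=31] avail[A=31 B=40 C=41 D=12 E=31] open={R4,R5,R6,R8,R9}
Step 14: commit R8 -> on_hand[A=32 B=49 C=41 D=24 E=31] avail[A=31 B=40 C=41 D=12 E=31] open={R4,R5,R6,R9}
Step 15: reserve R10 A 2 -> on_hand[A=32 B=49 C=41 D=24 E=31] avail[A=29 B=40 C=41 D=12 E=31] open={R10,R4,R5,R6,R9}
Step 16: commit R5 -> on_hand[A=32 B=49 C=41 D=20 E=31] avail[A=29 B=40 C=41 D=12 E=31] open={R10,R4,R6,R9}
Step 17: commit R10 -> on_hand[A=30 B=49 C=41 D=20 E=31] avail[A=29 B=40 C=41 D=12 E=31] open={R4,R6,R9}
Step 18: commit R9 -> on_hand[A=30 B=40 C=41 D=20 E=31] avail[A=29 B=40 C=41 D=12 E=31] open={R4,R6}
Step 19: commit R6 -> on_hand[A=29 B=40 C=41 D=20 E=31] avail[A=29 B=40 C=41 D=12 E=31] open={R4}
Step 20: reserve R11 D 2 -> on_hand[A=29 B=40 C=41 D=20 E=31] avail[A=29 B=40 C=41 D=10 E=31] open={R11,R4}
Step 21: commit R11 -> on_hand[A=29 B=40 C=41 D=18 E=31] avail[A=29 B=40 C=41 D=10 E=31] open={R4}
Step 22: reserve R12 B 6 -> on_hand[A=29 B=40 C=41 D=18 E=31] avail[A=29 B=34 C=41 D=10 E=31] open={R12,R4}
Final available[A] = 29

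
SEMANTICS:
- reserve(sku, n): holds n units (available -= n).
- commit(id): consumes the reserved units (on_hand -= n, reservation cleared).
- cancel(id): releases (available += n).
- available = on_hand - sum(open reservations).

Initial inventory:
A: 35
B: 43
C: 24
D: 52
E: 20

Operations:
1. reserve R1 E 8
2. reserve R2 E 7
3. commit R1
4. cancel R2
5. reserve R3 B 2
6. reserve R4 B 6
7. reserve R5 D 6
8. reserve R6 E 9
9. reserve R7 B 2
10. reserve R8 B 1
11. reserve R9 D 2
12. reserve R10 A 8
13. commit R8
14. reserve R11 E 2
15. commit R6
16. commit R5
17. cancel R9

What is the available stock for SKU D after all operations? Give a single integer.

Step 1: reserve R1 E 8 -> on_hand[A=35 B=43 C=24 D=52 E=20] avail[A=35 B=43 C=24 D=52 E=12] open={R1}
Step 2: reserve R2 E 7 -> on_hand[A=35 B=43 C=24 D=52 E=20] avail[A=35 B=43 C=24 D=52 E=5] open={R1,R2}
Step 3: commit R1 -> on_hand[A=35 B=43 C=24 D=52 E=12] avail[A=35 B=43 C=24 D=52 E=5] open={R2}
Step 4: cancel R2 -> on_hand[A=35 B=43 C=24 D=52 E=12] avail[A=35 B=43 C=24 D=52 E=12] open={}
Step 5: reserve R3 B 2 -> on_hand[A=35 B=43 C=24 D=52 E=12] avail[A=35 B=41 C=24 D=52 E=12] open={R3}
Step 6: reserve R4 B 6 -> on_hand[A=35 B=43 C=24 D=52 E=12] avail[A=35 B=35 C=24 D=52 E=12] open={R3,R4}
Step 7: reserve R5 D 6 -> on_hand[A=35 B=43 C=24 D=52 E=12] avail[A=35 B=35 C=24 D=46 E=12] open={R3,R4,R5}
Step 8: reserve R6 E 9 -> on_hand[A=35 B=43 C=24 D=52 E=12] avail[A=35 B=35 C=24 D=46 E=3] open={R3,R4,R5,R6}
Step 9: reserve R7 B 2 -> on_hand[A=35 B=43 C=24 D=52 E=12] avail[A=35 B=33 C=24 D=46 E=3] open={R3,R4,R5,R6,R7}
Step 10: reserve R8 B 1 -> on_hand[A=35 B=43 C=24 D=52 E=12] avail[A=35 B=32 C=24 D=46 E=3] open={R3,R4,R5,R6,R7,R8}
Step 11: reserve R9 D 2 -> on_hand[A=35 B=43 C=24 D=52 E=12] avail[A=35 B=32 C=24 D=44 E=3] open={R3,R4,R5,R6,R7,R8,R9}
Step 12: reserve R10 A 8 -> on_hand[A=35 B=43 C=24 D=52 E=12] avail[A=27 B=32 C=24 D=44 E=3] open={R10,R3,R4,R5,R6,R7,R8,R9}
Step 13: commit R8 -> on_hand[A=35 B=42 C=24 D=52 E=12] avail[A=27 B=32 C=24 D=44 E=3] open={R10,R3,R4,R5,R6,R7,R9}
Step 14: reserve R11 E 2 -> on_hand[A=35 B=42 C=24 D=52 E=12] avail[A=27 B=32 C=24 D=44 E=1] open={R10,R11,R3,R4,R5,R6,R7,R9}
Step 15: commit R6 -> on_hand[A=35 B=42 C=24 D=52 E=3] avail[A=27 B=32 C=24 D=44 E=1] open={R10,R11,R3,R4,R5,R7,R9}
Step 16: commit R5 -> on_hand[A=35 B=42 C=24 D=46 E=3] avail[A=27 B=32 C=24 D=44 E=1] open={R10,R11,R3,R4,R7,R9}
Step 17: cancel R9 -> on_hand[A=35 B=42 C=24 D=46 E=3] avail[A=27 B=32 C=24 D=46 E=1] open={R10,R11,R3,R4,R7}
Final available[D] = 46

Answer: 46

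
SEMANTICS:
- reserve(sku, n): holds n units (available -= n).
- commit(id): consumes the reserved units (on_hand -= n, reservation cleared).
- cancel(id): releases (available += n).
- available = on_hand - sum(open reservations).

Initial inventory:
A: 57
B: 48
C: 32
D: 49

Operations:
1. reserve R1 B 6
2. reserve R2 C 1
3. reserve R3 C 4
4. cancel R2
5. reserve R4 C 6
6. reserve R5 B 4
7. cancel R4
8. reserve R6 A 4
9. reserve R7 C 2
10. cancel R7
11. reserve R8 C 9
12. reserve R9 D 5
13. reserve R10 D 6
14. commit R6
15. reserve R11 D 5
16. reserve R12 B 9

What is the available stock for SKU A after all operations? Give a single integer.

Answer: 53

Derivation:
Step 1: reserve R1 B 6 -> on_hand[A=57 B=48 C=32 D=49] avail[A=57 B=42 C=32 D=49] open={R1}
Step 2: reserve R2 C 1 -> on_hand[A=57 B=48 C=32 D=49] avail[A=57 B=42 C=31 D=49] open={R1,R2}
Step 3: reserve R3 C 4 -> on_hand[A=57 B=48 C=32 D=49] avail[A=57 B=42 C=27 D=49] open={R1,R2,R3}
Step 4: cancel R2 -> on_hand[A=57 B=48 C=32 D=49] avail[A=57 B=42 C=28 D=49] open={R1,R3}
Step 5: reserve R4 C 6 -> on_hand[A=57 B=48 C=32 D=49] avail[A=57 B=42 C=22 D=49] open={R1,R3,R4}
Step 6: reserve R5 B 4 -> on_hand[A=57 B=48 C=32 D=49] avail[A=57 B=38 C=22 D=49] open={R1,R3,R4,R5}
Step 7: cancel R4 -> on_hand[A=57 B=48 C=32 D=49] avail[A=57 B=38 C=28 D=49] open={R1,R3,R5}
Step 8: reserve R6 A 4 -> on_hand[A=57 B=48 C=32 D=49] avail[A=53 B=38 C=28 D=49] open={R1,R3,R5,R6}
Step 9: reserve R7 C 2 -> on_hand[A=57 B=48 C=32 D=49] avail[A=53 B=38 C=26 D=49] open={R1,R3,R5,R6,R7}
Step 10: cancel R7 -> on_hand[A=57 B=48 C=32 D=49] avail[A=53 B=38 C=28 D=49] open={R1,R3,R5,R6}
Step 11: reserve R8 C 9 -> on_hand[A=57 B=48 C=32 D=49] avail[A=53 B=38 C=19 D=49] open={R1,R3,R5,R6,R8}
Step 12: reserve R9 D 5 -> on_hand[A=57 B=48 C=32 D=49] avail[A=53 B=38 C=19 D=44] open={R1,R3,R5,R6,R8,R9}
Step 13: reserve R10 D 6 -> on_hand[A=57 B=48 C=32 D=49] avail[A=53 B=38 C=19 D=38] open={R1,R10,R3,R5,R6,R8,R9}
Step 14: commit R6 -> on_hand[A=53 B=48 C=32 D=49] avail[A=53 B=38 C=19 D=38] open={R1,R10,R3,R5,R8,R9}
Step 15: reserve R11 D 5 -> on_hand[A=53 B=48 C=32 D=49] avail[A=53 B=38 C=19 D=33] open={R1,R10,R11,R3,R5,R8,R9}
Step 16: reserve R12 B 9 -> on_hand[A=53 B=48 C=32 D=49] avail[A=53 B=29 C=19 D=33] open={R1,R10,R11,R12,R3,R5,R8,R9}
Final available[A] = 53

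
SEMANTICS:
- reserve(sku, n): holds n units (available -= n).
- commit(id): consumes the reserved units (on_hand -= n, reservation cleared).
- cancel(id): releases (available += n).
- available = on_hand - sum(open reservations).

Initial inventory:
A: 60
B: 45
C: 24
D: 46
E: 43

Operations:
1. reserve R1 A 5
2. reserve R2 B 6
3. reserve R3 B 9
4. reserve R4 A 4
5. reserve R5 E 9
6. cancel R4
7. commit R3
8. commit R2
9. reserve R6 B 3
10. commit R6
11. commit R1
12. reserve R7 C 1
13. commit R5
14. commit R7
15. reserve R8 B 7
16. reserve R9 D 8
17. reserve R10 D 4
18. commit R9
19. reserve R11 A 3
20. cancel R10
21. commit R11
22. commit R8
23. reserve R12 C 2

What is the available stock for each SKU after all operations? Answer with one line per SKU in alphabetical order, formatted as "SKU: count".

Answer: A: 52
B: 20
C: 21
D: 38
E: 34

Derivation:
Step 1: reserve R1 A 5 -> on_hand[A=60 B=45 C=24 D=46 E=43] avail[A=55 B=45 C=24 D=46 E=43] open={R1}
Step 2: reserve R2 B 6 -> on_hand[A=60 B=45 C=24 D=46 E=43] avail[A=55 B=39 C=24 D=46 E=43] open={R1,R2}
Step 3: reserve R3 B 9 -> on_hand[A=60 B=45 C=24 D=46 E=43] avail[A=55 B=30 C=24 D=46 E=43] open={R1,R2,R3}
Step 4: reserve R4 A 4 -> on_hand[A=60 B=45 C=24 D=46 E=43] avail[A=51 B=30 C=24 D=46 E=43] open={R1,R2,R3,R4}
Step 5: reserve R5 E 9 -> on_hand[A=60 B=45 C=24 D=46 E=43] avail[A=51 B=30 C=24 D=46 E=34] open={R1,R2,R3,R4,R5}
Step 6: cancel R4 -> on_hand[A=60 B=45 C=24 D=46 E=43] avail[A=55 B=30 C=24 D=46 E=34] open={R1,R2,R3,R5}
Step 7: commit R3 -> on_hand[A=60 B=36 C=24 D=46 E=43] avail[A=55 B=30 C=24 D=46 E=34] open={R1,R2,R5}
Step 8: commit R2 -> on_hand[A=60 B=30 C=24 D=46 E=43] avail[A=55 B=30 C=24 D=46 E=34] open={R1,R5}
Step 9: reserve R6 B 3 -> on_hand[A=60 B=30 C=24 D=46 E=43] avail[A=55 B=27 C=24 D=46 E=34] open={R1,R5,R6}
Step 10: commit R6 -> on_hand[A=60 B=27 C=24 D=46 E=43] avail[A=55 B=27 C=24 D=46 E=34] open={R1,R5}
Step 11: commit R1 -> on_hand[A=55 B=27 C=24 D=46 E=43] avail[A=55 B=27 C=24 D=46 E=34] open={R5}
Step 12: reserve R7 C 1 -> on_hand[A=55 B=27 C=24 D=46 E=43] avail[A=55 B=27 C=23 D=46 E=34] open={R5,R7}
Step 13: commit R5 -> on_hand[A=55 B=27 C=24 D=46 E=34] avail[A=55 B=27 C=23 D=46 E=34] open={R7}
Step 14: commit R7 -> on_hand[A=55 B=27 C=23 D=46 E=34] avail[A=55 B=27 C=23 D=46 E=34] open={}
Step 15: reserve R8 B 7 -> on_hand[A=55 B=27 C=23 D=46 E=34] avail[A=55 B=20 C=23 D=46 E=34] open={R8}
Step 16: reserve R9 D 8 -> on_hand[A=55 B=27 C=23 D=46 E=34] avail[A=55 B=20 C=23 D=38 E=34] open={R8,R9}
Step 17: reserve R10 D 4 -> on_hand[A=55 B=27 C=23 D=46 E=34] avail[A=55 B=20 C=23 D=34 E=34] open={R10,R8,R9}
Step 18: commit R9 -> on_hand[A=55 B=27 C=23 D=38 E=34] avail[A=55 B=20 C=23 D=34 E=34] open={R10,R8}
Step 19: reserve R11 A 3 -> on_hand[A=55 B=27 C=23 D=38 E=34] avail[A=52 B=20 C=23 D=34 E=34] open={R10,R11,R8}
Step 20: cancel R10 -> on_hand[A=55 B=27 C=23 D=38 E=34] avail[A=52 B=20 C=23 D=38 E=34] open={R11,R8}
Step 21: commit R11 -> on_hand[A=52 B=27 C=23 D=38 E=34] avail[A=52 B=20 C=23 D=38 E=34] open={R8}
Step 22: commit R8 -> on_hand[A=52 B=20 C=23 D=38 E=34] avail[A=52 B=20 C=23 D=38 E=34] open={}
Step 23: reserve R12 C 2 -> on_hand[A=52 B=20 C=23 D=38 E=34] avail[A=52 B=20 C=21 D=38 E=34] open={R12}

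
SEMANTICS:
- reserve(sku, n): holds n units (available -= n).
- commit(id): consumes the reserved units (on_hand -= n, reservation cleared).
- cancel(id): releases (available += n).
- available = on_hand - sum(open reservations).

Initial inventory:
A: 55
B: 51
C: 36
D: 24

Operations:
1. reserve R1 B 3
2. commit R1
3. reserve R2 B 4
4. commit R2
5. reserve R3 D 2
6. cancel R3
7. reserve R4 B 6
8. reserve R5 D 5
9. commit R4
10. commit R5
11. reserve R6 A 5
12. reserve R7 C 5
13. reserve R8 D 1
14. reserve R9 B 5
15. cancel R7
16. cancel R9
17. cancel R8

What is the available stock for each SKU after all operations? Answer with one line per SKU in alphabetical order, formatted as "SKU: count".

Step 1: reserve R1 B 3 -> on_hand[A=55 B=51 C=36 D=24] avail[A=55 B=48 C=36 D=24] open={R1}
Step 2: commit R1 -> on_hand[A=55 B=48 C=36 D=24] avail[A=55 B=48 C=36 D=24] open={}
Step 3: reserve R2 B 4 -> on_hand[A=55 B=48 C=36 D=24] avail[A=55 B=44 C=36 D=24] open={R2}
Step 4: commit R2 -> on_hand[A=55 B=44 C=36 D=24] avail[A=55 B=44 C=36 D=24] open={}
Step 5: reserve R3 D 2 -> on_hand[A=55 B=44 C=36 D=24] avail[A=55 B=44 C=36 D=22] open={R3}
Step 6: cancel R3 -> on_hand[A=55 B=44 C=36 D=24] avail[A=55 B=44 C=36 D=24] open={}
Step 7: reserve R4 B 6 -> on_hand[A=55 B=44 C=36 D=24] avail[A=55 B=38 C=36 D=24] open={R4}
Step 8: reserve R5 D 5 -> on_hand[A=55 B=44 C=36 D=24] avail[A=55 B=38 C=36 D=19] open={R4,R5}
Step 9: commit R4 -> on_hand[A=55 B=38 C=36 D=24] avail[A=55 B=38 C=36 D=19] open={R5}
Step 10: commit R5 -> on_hand[A=55 B=38 C=36 D=19] avail[A=55 B=38 C=36 D=19] open={}
Step 11: reserve R6 A 5 -> on_hand[A=55 B=38 C=36 D=19] avail[A=50 B=38 C=36 D=19] open={R6}
Step 12: reserve R7 C 5 -> on_hand[A=55 B=38 C=36 D=19] avail[A=50 B=38 C=31 D=19] open={R6,R7}
Step 13: reserve R8 D 1 -> on_hand[A=55 B=38 C=36 D=19] avail[A=50 B=38 C=31 D=18] open={R6,R7,R8}
Step 14: reserve R9 B 5 -> on_hand[A=55 B=38 C=36 D=19] avail[A=50 B=33 C=31 D=18] open={R6,R7,R8,R9}
Step 15: cancel R7 -> on_hand[A=55 B=38 C=36 D=19] avail[A=50 B=33 C=36 D=18] open={R6,R8,R9}
Step 16: cancel R9 -> on_hand[A=55 B=38 C=36 D=19] avail[A=50 B=38 C=36 D=18] open={R6,R8}
Step 17: cancel R8 -> on_hand[A=55 B=38 C=36 D=19] avail[A=50 B=38 C=36 D=19] open={R6}

Answer: A: 50
B: 38
C: 36
D: 19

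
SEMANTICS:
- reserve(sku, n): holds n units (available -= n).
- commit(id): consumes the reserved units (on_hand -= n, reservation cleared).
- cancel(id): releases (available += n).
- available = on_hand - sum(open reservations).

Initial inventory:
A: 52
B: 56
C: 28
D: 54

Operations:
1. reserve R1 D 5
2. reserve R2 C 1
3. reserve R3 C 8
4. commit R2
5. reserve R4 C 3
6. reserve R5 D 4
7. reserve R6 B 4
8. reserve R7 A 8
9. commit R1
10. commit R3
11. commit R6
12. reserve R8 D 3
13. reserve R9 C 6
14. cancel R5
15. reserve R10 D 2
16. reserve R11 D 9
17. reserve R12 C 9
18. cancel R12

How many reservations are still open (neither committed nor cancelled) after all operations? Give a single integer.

Step 1: reserve R1 D 5 -> on_hand[A=52 B=56 C=28 D=54] avail[A=52 B=56 C=28 D=49] open={R1}
Step 2: reserve R2 C 1 -> on_hand[A=52 B=56 C=28 D=54] avail[A=52 B=56 C=27 D=49] open={R1,R2}
Step 3: reserve R3 C 8 -> on_hand[A=52 B=56 C=28 D=54] avail[A=52 B=56 C=19 D=49] open={R1,R2,R3}
Step 4: commit R2 -> on_hand[A=52 B=56 C=27 D=54] avail[A=52 B=56 C=19 D=49] open={R1,R3}
Step 5: reserve R4 C 3 -> on_hand[A=52 B=56 C=27 D=54] avail[A=52 B=56 C=16 D=49] open={R1,R3,R4}
Step 6: reserve R5 D 4 -> on_hand[A=52 B=56 C=27 D=54] avail[A=52 B=56 C=16 D=45] open={R1,R3,R4,R5}
Step 7: reserve R6 B 4 -> on_hand[A=52 B=56 C=27 D=54] avail[A=52 B=52 C=16 D=45] open={R1,R3,R4,R5,R6}
Step 8: reserve R7 A 8 -> on_hand[A=52 B=56 C=27 D=54] avail[A=44 B=52 C=16 D=45] open={R1,R3,R4,R5,R6,R7}
Step 9: commit R1 -> on_hand[A=52 B=56 C=27 D=49] avail[A=44 B=52 C=16 D=45] open={R3,R4,R5,R6,R7}
Step 10: commit R3 -> on_hand[A=52 B=56 C=19 D=49] avail[A=44 B=52 C=16 D=45] open={R4,R5,R6,R7}
Step 11: commit R6 -> on_hand[A=52 B=52 C=19 D=49] avail[A=44 B=52 C=16 D=45] open={R4,R5,R7}
Step 12: reserve R8 D 3 -> on_hand[A=52 B=52 C=19 D=49] avail[A=44 B=52 C=16 D=42] open={R4,R5,R7,R8}
Step 13: reserve R9 C 6 -> on_hand[A=52 B=52 C=19 D=49] avail[A=44 B=52 C=10 D=42] open={R4,R5,R7,R8,R9}
Step 14: cancel R5 -> on_hand[A=52 B=52 C=19 D=49] avail[A=44 B=52 C=10 D=46] open={R4,R7,R8,R9}
Step 15: reserve R10 D 2 -> on_hand[A=52 B=52 C=19 D=49] avail[A=44 B=52 C=10 D=44] open={R10,R4,R7,R8,R9}
Step 16: reserve R11 D 9 -> on_hand[A=52 B=52 C=19 D=49] avail[A=44 B=52 C=10 D=35] open={R10,R11,R4,R7,R8,R9}
Step 17: reserve R12 C 9 -> on_hand[A=52 B=52 C=19 D=49] avail[A=44 B=52 C=1 D=35] open={R10,R11,R12,R4,R7,R8,R9}
Step 18: cancel R12 -> on_hand[A=52 B=52 C=19 D=49] avail[A=44 B=52 C=10 D=35] open={R10,R11,R4,R7,R8,R9}
Open reservations: ['R10', 'R11', 'R4', 'R7', 'R8', 'R9'] -> 6

Answer: 6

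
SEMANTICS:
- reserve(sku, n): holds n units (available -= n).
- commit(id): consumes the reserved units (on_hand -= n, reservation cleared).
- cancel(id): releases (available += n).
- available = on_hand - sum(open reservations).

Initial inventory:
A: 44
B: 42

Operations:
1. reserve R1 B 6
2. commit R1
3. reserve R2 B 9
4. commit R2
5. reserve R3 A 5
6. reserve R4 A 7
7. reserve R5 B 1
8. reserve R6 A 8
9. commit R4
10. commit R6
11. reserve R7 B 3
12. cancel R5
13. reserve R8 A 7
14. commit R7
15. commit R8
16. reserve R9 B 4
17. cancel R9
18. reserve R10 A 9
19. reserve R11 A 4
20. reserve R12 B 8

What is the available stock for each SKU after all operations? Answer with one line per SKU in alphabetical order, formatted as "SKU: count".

Step 1: reserve R1 B 6 -> on_hand[A=44 B=42] avail[A=44 B=36] open={R1}
Step 2: commit R1 -> on_hand[A=44 B=36] avail[A=44 B=36] open={}
Step 3: reserve R2 B 9 -> on_hand[A=44 B=36] avail[A=44 B=27] open={R2}
Step 4: commit R2 -> on_hand[A=44 B=27] avail[A=44 B=27] open={}
Step 5: reserve R3 A 5 -> on_hand[A=44 B=27] avail[A=39 B=27] open={R3}
Step 6: reserve R4 A 7 -> on_hand[A=44 B=27] avail[A=32 B=27] open={R3,R4}
Step 7: reserve R5 B 1 -> on_hand[A=44 B=27] avail[A=32 B=26] open={R3,R4,R5}
Step 8: reserve R6 A 8 -> on_hand[A=44 B=27] avail[A=24 B=26] open={R3,R4,R5,R6}
Step 9: commit R4 -> on_hand[A=37 B=27] avail[A=24 B=26] open={R3,R5,R6}
Step 10: commit R6 -> on_hand[A=29 B=27] avail[A=24 B=26] open={R3,R5}
Step 11: reserve R7 B 3 -> on_hand[A=29 B=27] avail[A=24 B=23] open={R3,R5,R7}
Step 12: cancel R5 -> on_hand[A=29 B=27] avail[A=24 B=24] open={R3,R7}
Step 13: reserve R8 A 7 -> on_hand[A=29 B=27] avail[A=17 B=24] open={R3,R7,R8}
Step 14: commit R7 -> on_hand[A=29 B=24] avail[A=17 B=24] open={R3,R8}
Step 15: commit R8 -> on_hand[A=22 B=24] avail[A=17 B=24] open={R3}
Step 16: reserve R9 B 4 -> on_hand[A=22 B=24] avail[A=17 B=20] open={R3,R9}
Step 17: cancel R9 -> on_hand[A=22 B=24] avail[A=17 B=24] open={R3}
Step 18: reserve R10 A 9 -> on_hand[A=22 B=24] avail[A=8 B=24] open={R10,R3}
Step 19: reserve R11 A 4 -> on_hand[A=22 B=24] avail[A=4 B=24] open={R10,R11,R3}
Step 20: reserve R12 B 8 -> on_hand[A=22 B=24] avail[A=4 B=16] open={R10,R11,R12,R3}

Answer: A: 4
B: 16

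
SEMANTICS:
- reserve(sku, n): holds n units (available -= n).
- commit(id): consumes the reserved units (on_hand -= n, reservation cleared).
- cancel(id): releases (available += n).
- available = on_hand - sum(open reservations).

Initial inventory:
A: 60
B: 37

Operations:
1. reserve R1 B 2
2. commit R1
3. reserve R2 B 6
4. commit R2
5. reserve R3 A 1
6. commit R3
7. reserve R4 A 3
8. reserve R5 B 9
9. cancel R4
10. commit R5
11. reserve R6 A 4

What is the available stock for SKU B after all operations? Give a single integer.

Answer: 20

Derivation:
Step 1: reserve R1 B 2 -> on_hand[A=60 B=37] avail[A=60 B=35] open={R1}
Step 2: commit R1 -> on_hand[A=60 B=35] avail[A=60 B=35] open={}
Step 3: reserve R2 B 6 -> on_hand[A=60 B=35] avail[A=60 B=29] open={R2}
Step 4: commit R2 -> on_hand[A=60 B=29] avail[A=60 B=29] open={}
Step 5: reserve R3 A 1 -> on_hand[A=60 B=29] avail[A=59 B=29] open={R3}
Step 6: commit R3 -> on_hand[A=59 B=29] avail[A=59 B=29] open={}
Step 7: reserve R4 A 3 -> on_hand[A=59 B=29] avail[A=56 B=29] open={R4}
Step 8: reserve R5 B 9 -> on_hand[A=59 B=29] avail[A=56 B=20] open={R4,R5}
Step 9: cancel R4 -> on_hand[A=59 B=29] avail[A=59 B=20] open={R5}
Step 10: commit R5 -> on_hand[A=59 B=20] avail[A=59 B=20] open={}
Step 11: reserve R6 A 4 -> on_hand[A=59 B=20] avail[A=55 B=20] open={R6}
Final available[B] = 20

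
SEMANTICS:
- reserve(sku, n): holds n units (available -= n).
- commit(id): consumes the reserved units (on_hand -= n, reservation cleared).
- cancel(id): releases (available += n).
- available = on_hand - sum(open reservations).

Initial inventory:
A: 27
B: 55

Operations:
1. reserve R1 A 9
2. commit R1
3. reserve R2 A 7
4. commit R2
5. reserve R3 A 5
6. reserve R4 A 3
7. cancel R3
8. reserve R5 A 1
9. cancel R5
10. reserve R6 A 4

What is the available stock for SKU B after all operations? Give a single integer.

Answer: 55

Derivation:
Step 1: reserve R1 A 9 -> on_hand[A=27 B=55] avail[A=18 B=55] open={R1}
Step 2: commit R1 -> on_hand[A=18 B=55] avail[A=18 B=55] open={}
Step 3: reserve R2 A 7 -> on_hand[A=18 B=55] avail[A=11 B=55] open={R2}
Step 4: commit R2 -> on_hand[A=11 B=55] avail[A=11 B=55] open={}
Step 5: reserve R3 A 5 -> on_hand[A=11 B=55] avail[A=6 B=55] open={R3}
Step 6: reserve R4 A 3 -> on_hand[A=11 B=55] avail[A=3 B=55] open={R3,R4}
Step 7: cancel R3 -> on_hand[A=11 B=55] avail[A=8 B=55] open={R4}
Step 8: reserve R5 A 1 -> on_hand[A=11 B=55] avail[A=7 B=55] open={R4,R5}
Step 9: cancel R5 -> on_hand[A=11 B=55] avail[A=8 B=55] open={R4}
Step 10: reserve R6 A 4 -> on_hand[A=11 B=55] avail[A=4 B=55] open={R4,R6}
Final available[B] = 55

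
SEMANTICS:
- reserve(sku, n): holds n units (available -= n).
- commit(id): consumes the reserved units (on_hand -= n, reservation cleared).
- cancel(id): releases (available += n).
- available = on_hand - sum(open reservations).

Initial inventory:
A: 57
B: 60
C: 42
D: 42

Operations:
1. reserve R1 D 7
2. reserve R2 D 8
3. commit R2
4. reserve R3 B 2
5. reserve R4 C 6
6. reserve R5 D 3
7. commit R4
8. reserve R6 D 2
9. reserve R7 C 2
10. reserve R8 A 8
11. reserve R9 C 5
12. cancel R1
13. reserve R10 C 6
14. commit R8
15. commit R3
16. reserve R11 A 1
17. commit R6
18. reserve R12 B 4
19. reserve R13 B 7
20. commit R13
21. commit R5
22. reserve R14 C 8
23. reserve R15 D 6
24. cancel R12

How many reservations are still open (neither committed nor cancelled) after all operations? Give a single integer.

Answer: 6

Derivation:
Step 1: reserve R1 D 7 -> on_hand[A=57 B=60 C=42 D=42] avail[A=57 B=60 C=42 D=35] open={R1}
Step 2: reserve R2 D 8 -> on_hand[A=57 B=60 C=42 D=42] avail[A=57 B=60 C=42 D=27] open={R1,R2}
Step 3: commit R2 -> on_hand[A=57 B=60 C=42 D=34] avail[A=57 B=60 C=42 D=27] open={R1}
Step 4: reserve R3 B 2 -> on_hand[A=57 B=60 C=42 D=34] avail[A=57 B=58 C=42 D=27] open={R1,R3}
Step 5: reserve R4 C 6 -> on_hand[A=57 B=60 C=42 D=34] avail[A=57 B=58 C=36 D=27] open={R1,R3,R4}
Step 6: reserve R5 D 3 -> on_hand[A=57 B=60 C=42 D=34] avail[A=57 B=58 C=36 D=24] open={R1,R3,R4,R5}
Step 7: commit R4 -> on_hand[A=57 B=60 C=36 D=34] avail[A=57 B=58 C=36 D=24] open={R1,R3,R5}
Step 8: reserve R6 D 2 -> on_hand[A=57 B=60 C=36 D=34] avail[A=57 B=58 C=36 D=22] open={R1,R3,R5,R6}
Step 9: reserve R7 C 2 -> on_hand[A=57 B=60 C=36 D=34] avail[A=57 B=58 C=34 D=22] open={R1,R3,R5,R6,R7}
Step 10: reserve R8 A 8 -> on_hand[A=57 B=60 C=36 D=34] avail[A=49 B=58 C=34 D=22] open={R1,R3,R5,R6,R7,R8}
Step 11: reserve R9 C 5 -> on_hand[A=57 B=60 C=36 D=34] avail[A=49 B=58 C=29 D=22] open={R1,R3,R5,R6,R7,R8,R9}
Step 12: cancel R1 -> on_hand[A=57 B=60 C=36 D=34] avail[A=49 B=58 C=29 D=29] open={R3,R5,R6,R7,R8,R9}
Step 13: reserve R10 C 6 -> on_hand[A=57 B=60 C=36 D=34] avail[A=49 B=58 C=23 D=29] open={R10,R3,R5,R6,R7,R8,R9}
Step 14: commit R8 -> on_hand[A=49 B=60 C=36 D=34] avail[A=49 B=58 C=23 D=29] open={R10,R3,R5,R6,R7,R9}
Step 15: commit R3 -> on_hand[A=49 B=58 C=36 D=34] avail[A=49 B=58 C=23 D=29] open={R10,R5,R6,R7,R9}
Step 16: reserve R11 A 1 -> on_hand[A=49 B=58 C=36 D=34] avail[A=48 B=58 C=23 D=29] open={R10,R11,R5,R6,R7,R9}
Step 17: commit R6 -> on_hand[A=49 B=58 C=36 D=32] avail[A=48 B=58 C=23 D=29] open={R10,R11,R5,R7,R9}
Step 18: reserve R12 B 4 -> on_hand[A=49 B=58 C=36 D=32] avail[A=48 B=54 C=23 D=29] open={R10,R11,R12,R5,R7,R9}
Step 19: reserve R13 B 7 -> on_hand[A=49 B=58 C=36 D=32] avail[A=48 B=47 C=23 D=29] open={R10,R11,R12,R13,R5,R7,R9}
Step 20: commit R13 -> on_hand[A=49 B=51 C=36 D=32] avail[A=48 B=47 C=23 D=29] open={R10,R11,R12,R5,R7,R9}
Step 21: commit R5 -> on_hand[A=49 B=51 C=36 D=29] avail[A=48 B=47 C=23 D=29] open={R10,R11,R12,R7,R9}
Step 22: reserve R14 C 8 -> on_hand[A=49 B=51 C=36 D=29] avail[A=48 B=47 C=15 D=29] open={R10,R11,R12,R14,R7,R9}
Step 23: reserve R15 D 6 -> on_hand[A=49 B=51 C=36 D=29] avail[A=48 B=47 C=15 D=23] open={R10,R11,R12,R14,R15,R7,R9}
Step 24: cancel R12 -> on_hand[A=49 B=51 C=36 D=29] avail[A=48 B=51 C=15 D=23] open={R10,R11,R14,R15,R7,R9}
Open reservations: ['R10', 'R11', 'R14', 'R15', 'R7', 'R9'] -> 6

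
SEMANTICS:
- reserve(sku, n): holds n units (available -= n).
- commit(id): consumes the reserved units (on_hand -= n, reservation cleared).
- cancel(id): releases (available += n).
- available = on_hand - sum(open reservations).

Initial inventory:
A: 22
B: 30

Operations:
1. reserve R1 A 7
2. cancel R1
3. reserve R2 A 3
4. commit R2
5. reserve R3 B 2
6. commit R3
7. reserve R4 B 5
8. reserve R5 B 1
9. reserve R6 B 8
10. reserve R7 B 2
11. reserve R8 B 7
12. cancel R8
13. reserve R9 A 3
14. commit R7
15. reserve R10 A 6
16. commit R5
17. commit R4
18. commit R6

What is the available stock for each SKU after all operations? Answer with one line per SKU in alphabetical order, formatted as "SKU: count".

Answer: A: 10
B: 12

Derivation:
Step 1: reserve R1 A 7 -> on_hand[A=22 B=30] avail[A=15 B=30] open={R1}
Step 2: cancel R1 -> on_hand[A=22 B=30] avail[A=22 B=30] open={}
Step 3: reserve R2 A 3 -> on_hand[A=22 B=30] avail[A=19 B=30] open={R2}
Step 4: commit R2 -> on_hand[A=19 B=30] avail[A=19 B=30] open={}
Step 5: reserve R3 B 2 -> on_hand[A=19 B=30] avail[A=19 B=28] open={R3}
Step 6: commit R3 -> on_hand[A=19 B=28] avail[A=19 B=28] open={}
Step 7: reserve R4 B 5 -> on_hand[A=19 B=28] avail[A=19 B=23] open={R4}
Step 8: reserve R5 B 1 -> on_hand[A=19 B=28] avail[A=19 B=22] open={R4,R5}
Step 9: reserve R6 B 8 -> on_hand[A=19 B=28] avail[A=19 B=14] open={R4,R5,R6}
Step 10: reserve R7 B 2 -> on_hand[A=19 B=28] avail[A=19 B=12] open={R4,R5,R6,R7}
Step 11: reserve R8 B 7 -> on_hand[A=19 B=28] avail[A=19 B=5] open={R4,R5,R6,R7,R8}
Step 12: cancel R8 -> on_hand[A=19 B=28] avail[A=19 B=12] open={R4,R5,R6,R7}
Step 13: reserve R9 A 3 -> on_hand[A=19 B=28] avail[A=16 B=12] open={R4,R5,R6,R7,R9}
Step 14: commit R7 -> on_hand[A=19 B=26] avail[A=16 B=12] open={R4,R5,R6,R9}
Step 15: reserve R10 A 6 -> on_hand[A=19 B=26] avail[A=10 B=12] open={R10,R4,R5,R6,R9}
Step 16: commit R5 -> on_hand[A=19 B=25] avail[A=10 B=12] open={R10,R4,R6,R9}
Step 17: commit R4 -> on_hand[A=19 B=20] avail[A=10 B=12] open={R10,R6,R9}
Step 18: commit R6 -> on_hand[A=19 B=12] avail[A=10 B=12] open={R10,R9}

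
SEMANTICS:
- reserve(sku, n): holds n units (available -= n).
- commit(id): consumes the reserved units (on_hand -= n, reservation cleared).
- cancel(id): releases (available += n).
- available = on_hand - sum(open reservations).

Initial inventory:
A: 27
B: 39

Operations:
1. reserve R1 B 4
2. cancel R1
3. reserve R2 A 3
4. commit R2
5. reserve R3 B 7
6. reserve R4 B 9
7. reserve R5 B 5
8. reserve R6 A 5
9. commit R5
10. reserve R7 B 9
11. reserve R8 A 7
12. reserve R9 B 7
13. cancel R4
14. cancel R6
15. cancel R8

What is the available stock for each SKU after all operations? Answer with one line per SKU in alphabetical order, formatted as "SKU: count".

Answer: A: 24
B: 11

Derivation:
Step 1: reserve R1 B 4 -> on_hand[A=27 B=39] avail[A=27 B=35] open={R1}
Step 2: cancel R1 -> on_hand[A=27 B=39] avail[A=27 B=39] open={}
Step 3: reserve R2 A 3 -> on_hand[A=27 B=39] avail[A=24 B=39] open={R2}
Step 4: commit R2 -> on_hand[A=24 B=39] avail[A=24 B=39] open={}
Step 5: reserve R3 B 7 -> on_hand[A=24 B=39] avail[A=24 B=32] open={R3}
Step 6: reserve R4 B 9 -> on_hand[A=24 B=39] avail[A=24 B=23] open={R3,R4}
Step 7: reserve R5 B 5 -> on_hand[A=24 B=39] avail[A=24 B=18] open={R3,R4,R5}
Step 8: reserve R6 A 5 -> on_hand[A=24 B=39] avail[A=19 B=18] open={R3,R4,R5,R6}
Step 9: commit R5 -> on_hand[A=24 B=34] avail[A=19 B=18] open={R3,R4,R6}
Step 10: reserve R7 B 9 -> on_hand[A=24 B=34] avail[A=19 B=9] open={R3,R4,R6,R7}
Step 11: reserve R8 A 7 -> on_hand[A=24 B=34] avail[A=12 B=9] open={R3,R4,R6,R7,R8}
Step 12: reserve R9 B 7 -> on_hand[A=24 B=34] avail[A=12 B=2] open={R3,R4,R6,R7,R8,R9}
Step 13: cancel R4 -> on_hand[A=24 B=34] avail[A=12 B=11] open={R3,R6,R7,R8,R9}
Step 14: cancel R6 -> on_hand[A=24 B=34] avail[A=17 B=11] open={R3,R7,R8,R9}
Step 15: cancel R8 -> on_hand[A=24 B=34] avail[A=24 B=11] open={R3,R7,R9}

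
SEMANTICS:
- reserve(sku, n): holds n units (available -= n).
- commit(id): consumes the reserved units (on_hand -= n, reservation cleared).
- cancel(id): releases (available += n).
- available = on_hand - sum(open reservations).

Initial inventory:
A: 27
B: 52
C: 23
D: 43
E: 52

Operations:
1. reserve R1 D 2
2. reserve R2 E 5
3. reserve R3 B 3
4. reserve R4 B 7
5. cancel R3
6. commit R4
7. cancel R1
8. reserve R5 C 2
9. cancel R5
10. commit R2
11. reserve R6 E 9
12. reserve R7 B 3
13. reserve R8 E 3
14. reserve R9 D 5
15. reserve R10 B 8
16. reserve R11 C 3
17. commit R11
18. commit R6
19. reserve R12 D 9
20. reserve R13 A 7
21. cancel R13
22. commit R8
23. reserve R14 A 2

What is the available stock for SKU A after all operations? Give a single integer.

Answer: 25

Derivation:
Step 1: reserve R1 D 2 -> on_hand[A=27 B=52 C=23 D=43 E=52] avail[A=27 B=52 C=23 D=41 E=52] open={R1}
Step 2: reserve R2 E 5 -> on_hand[A=27 B=52 C=23 D=43 E=52] avail[A=27 B=52 C=23 D=41 E=47] open={R1,R2}
Step 3: reserve R3 B 3 -> on_hand[A=27 B=52 C=23 D=43 E=52] avail[A=27 B=49 C=23 D=41 E=47] open={R1,R2,R3}
Step 4: reserve R4 B 7 -> on_hand[A=27 B=52 C=23 D=43 E=52] avail[A=27 B=42 C=23 D=41 E=47] open={R1,R2,R3,R4}
Step 5: cancel R3 -> on_hand[A=27 B=52 C=23 D=43 E=52] avail[A=27 B=45 C=23 D=41 E=47] open={R1,R2,R4}
Step 6: commit R4 -> on_hand[A=27 B=45 C=23 D=43 E=52] avail[A=27 B=45 C=23 D=41 E=47] open={R1,R2}
Step 7: cancel R1 -> on_hand[A=27 B=45 C=23 D=43 E=52] avail[A=27 B=45 C=23 D=43 E=47] open={R2}
Step 8: reserve R5 C 2 -> on_hand[A=27 B=45 C=23 D=43 E=52] avail[A=27 B=45 C=21 D=43 E=47] open={R2,R5}
Step 9: cancel R5 -> on_hand[A=27 B=45 C=23 D=43 E=52] avail[A=27 B=45 C=23 D=43 E=47] open={R2}
Step 10: commit R2 -> on_hand[A=27 B=45 C=23 D=43 E=47] avail[A=27 B=45 C=23 D=43 E=47] open={}
Step 11: reserve R6 E 9 -> on_hand[A=27 B=45 C=23 D=43 E=47] avail[A=27 B=45 C=23 D=43 E=38] open={R6}
Step 12: reserve R7 B 3 -> on_hand[A=27 B=45 C=23 D=43 E=47] avail[A=27 B=42 C=23 D=43 E=38] open={R6,R7}
Step 13: reserve R8 E 3 -> on_hand[A=27 B=45 C=23 D=43 E=47] avail[A=27 B=42 C=23 D=43 E=35] open={R6,R7,R8}
Step 14: reserve R9 D 5 -> on_hand[A=27 B=45 C=23 D=43 E=47] avail[A=27 B=42 C=23 D=38 E=35] open={R6,R7,R8,R9}
Step 15: reserve R10 B 8 -> on_hand[A=27 B=45 C=23 D=43 E=47] avail[A=27 B=34 C=23 D=38 E=35] open={R10,R6,R7,R8,R9}
Step 16: reserve R11 C 3 -> on_hand[A=27 B=45 C=23 D=43 E=47] avail[A=27 B=34 C=20 D=38 E=35] open={R10,R11,R6,R7,R8,R9}
Step 17: commit R11 -> on_hand[A=27 B=45 C=20 D=43 E=47] avail[A=27 B=34 C=20 D=38 E=35] open={R10,R6,R7,R8,R9}
Step 18: commit R6 -> on_hand[A=27 B=45 C=20 D=43 E=38] avail[A=27 B=34 C=20 D=38 E=35] open={R10,R7,R8,R9}
Step 19: reserve R12 D 9 -> on_hand[A=27 B=45 C=20 D=43 E=38] avail[A=27 B=34 C=20 D=29 E=35] open={R10,R12,R7,R8,R9}
Step 20: reserve R13 A 7 -> on_hand[A=27 B=45 C=20 D=43 E=38] avail[A=20 B=34 C=20 D=29 E=35] open={R10,R12,R13,R7,R8,R9}
Step 21: cancel R13 -> on_hand[A=27 B=45 C=20 D=43 E=38] avail[A=27 B=34 C=20 D=29 E=35] open={R10,R12,R7,R8,R9}
Step 22: commit R8 -> on_hand[A=27 B=45 C=20 D=43 E=35] avail[A=27 B=34 C=20 D=29 E=35] open={R10,R12,R7,R9}
Step 23: reserve R14 A 2 -> on_hand[A=27 B=45 C=20 D=43 E=35] avail[A=25 B=34 C=20 D=29 E=35] open={R10,R12,R14,R7,R9}
Final available[A] = 25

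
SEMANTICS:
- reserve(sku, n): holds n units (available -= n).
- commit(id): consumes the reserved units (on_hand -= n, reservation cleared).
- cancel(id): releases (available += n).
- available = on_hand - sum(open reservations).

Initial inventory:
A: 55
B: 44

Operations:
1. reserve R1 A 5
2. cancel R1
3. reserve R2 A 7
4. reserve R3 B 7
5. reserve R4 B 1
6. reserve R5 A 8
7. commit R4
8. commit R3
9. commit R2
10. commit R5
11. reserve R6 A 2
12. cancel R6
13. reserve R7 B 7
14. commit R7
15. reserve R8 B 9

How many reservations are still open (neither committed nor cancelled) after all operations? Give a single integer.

Step 1: reserve R1 A 5 -> on_hand[A=55 B=44] avail[A=50 B=44] open={R1}
Step 2: cancel R1 -> on_hand[A=55 B=44] avail[A=55 B=44] open={}
Step 3: reserve R2 A 7 -> on_hand[A=55 B=44] avail[A=48 B=44] open={R2}
Step 4: reserve R3 B 7 -> on_hand[A=55 B=44] avail[A=48 B=37] open={R2,R3}
Step 5: reserve R4 B 1 -> on_hand[A=55 B=44] avail[A=48 B=36] open={R2,R3,R4}
Step 6: reserve R5 A 8 -> on_hand[A=55 B=44] avail[A=40 B=36] open={R2,R3,R4,R5}
Step 7: commit R4 -> on_hand[A=55 B=43] avail[A=40 B=36] open={R2,R3,R5}
Step 8: commit R3 -> on_hand[A=55 B=36] avail[A=40 B=36] open={R2,R5}
Step 9: commit R2 -> on_hand[A=48 B=36] avail[A=40 B=36] open={R5}
Step 10: commit R5 -> on_hand[A=40 B=36] avail[A=40 B=36] open={}
Step 11: reserve R6 A 2 -> on_hand[A=40 B=36] avail[A=38 B=36] open={R6}
Step 12: cancel R6 -> on_hand[A=40 B=36] avail[A=40 B=36] open={}
Step 13: reserve R7 B 7 -> on_hand[A=40 B=36] avail[A=40 B=29] open={R7}
Step 14: commit R7 -> on_hand[A=40 B=29] avail[A=40 B=29] open={}
Step 15: reserve R8 B 9 -> on_hand[A=40 B=29] avail[A=40 B=20] open={R8}
Open reservations: ['R8'] -> 1

Answer: 1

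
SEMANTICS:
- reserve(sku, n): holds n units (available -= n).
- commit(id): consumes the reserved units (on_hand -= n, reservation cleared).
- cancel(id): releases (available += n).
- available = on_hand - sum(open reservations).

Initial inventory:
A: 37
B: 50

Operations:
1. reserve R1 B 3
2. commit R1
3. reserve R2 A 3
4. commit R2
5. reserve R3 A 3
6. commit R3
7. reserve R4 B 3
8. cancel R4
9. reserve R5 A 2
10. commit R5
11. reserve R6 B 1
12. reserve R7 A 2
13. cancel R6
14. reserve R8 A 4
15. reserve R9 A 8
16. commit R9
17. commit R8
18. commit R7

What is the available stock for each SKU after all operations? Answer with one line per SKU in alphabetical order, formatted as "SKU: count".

Answer: A: 15
B: 47

Derivation:
Step 1: reserve R1 B 3 -> on_hand[A=37 B=50] avail[A=37 B=47] open={R1}
Step 2: commit R1 -> on_hand[A=37 B=47] avail[A=37 B=47] open={}
Step 3: reserve R2 A 3 -> on_hand[A=37 B=47] avail[A=34 B=47] open={R2}
Step 4: commit R2 -> on_hand[A=34 B=47] avail[A=34 B=47] open={}
Step 5: reserve R3 A 3 -> on_hand[A=34 B=47] avail[A=31 B=47] open={R3}
Step 6: commit R3 -> on_hand[A=31 B=47] avail[A=31 B=47] open={}
Step 7: reserve R4 B 3 -> on_hand[A=31 B=47] avail[A=31 B=44] open={R4}
Step 8: cancel R4 -> on_hand[A=31 B=47] avail[A=31 B=47] open={}
Step 9: reserve R5 A 2 -> on_hand[A=31 B=47] avail[A=29 B=47] open={R5}
Step 10: commit R5 -> on_hand[A=29 B=47] avail[A=29 B=47] open={}
Step 11: reserve R6 B 1 -> on_hand[A=29 B=47] avail[A=29 B=46] open={R6}
Step 12: reserve R7 A 2 -> on_hand[A=29 B=47] avail[A=27 B=46] open={R6,R7}
Step 13: cancel R6 -> on_hand[A=29 B=47] avail[A=27 B=47] open={R7}
Step 14: reserve R8 A 4 -> on_hand[A=29 B=47] avail[A=23 B=47] open={R7,R8}
Step 15: reserve R9 A 8 -> on_hand[A=29 B=47] avail[A=15 B=47] open={R7,R8,R9}
Step 16: commit R9 -> on_hand[A=21 B=47] avail[A=15 B=47] open={R7,R8}
Step 17: commit R8 -> on_hand[A=17 B=47] avail[A=15 B=47] open={R7}
Step 18: commit R7 -> on_hand[A=15 B=47] avail[A=15 B=47] open={}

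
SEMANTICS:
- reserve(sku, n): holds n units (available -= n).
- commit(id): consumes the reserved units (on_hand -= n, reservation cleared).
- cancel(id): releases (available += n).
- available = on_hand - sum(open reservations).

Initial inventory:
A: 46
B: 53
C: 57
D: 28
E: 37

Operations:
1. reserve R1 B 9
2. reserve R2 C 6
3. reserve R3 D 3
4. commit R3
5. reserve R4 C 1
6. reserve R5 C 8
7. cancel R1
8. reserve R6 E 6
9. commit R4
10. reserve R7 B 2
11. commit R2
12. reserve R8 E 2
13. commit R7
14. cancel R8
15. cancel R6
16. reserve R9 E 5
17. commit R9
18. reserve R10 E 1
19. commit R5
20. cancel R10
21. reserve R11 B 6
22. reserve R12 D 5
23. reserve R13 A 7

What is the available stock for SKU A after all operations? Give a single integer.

Answer: 39

Derivation:
Step 1: reserve R1 B 9 -> on_hand[A=46 B=53 C=57 D=28 E=37] avail[A=46 B=44 C=57 D=28 E=37] open={R1}
Step 2: reserve R2 C 6 -> on_hand[A=46 B=53 C=57 D=28 E=37] avail[A=46 B=44 C=51 D=28 E=37] open={R1,R2}
Step 3: reserve R3 D 3 -> on_hand[A=46 B=53 C=57 D=28 E=37] avail[A=46 B=44 C=51 D=25 E=37] open={R1,R2,R3}
Step 4: commit R3 -> on_hand[A=46 B=53 C=57 D=25 E=37] avail[A=46 B=44 C=51 D=25 E=37] open={R1,R2}
Step 5: reserve R4 C 1 -> on_hand[A=46 B=53 C=57 D=25 E=37] avail[A=46 B=44 C=50 D=25 E=37] open={R1,R2,R4}
Step 6: reserve R5 C 8 -> on_hand[A=46 B=53 C=57 D=25 E=37] avail[A=46 B=44 C=42 D=25 E=37] open={R1,R2,R4,R5}
Step 7: cancel R1 -> on_hand[A=46 B=53 C=57 D=25 E=37] avail[A=46 B=53 C=42 D=25 E=37] open={R2,R4,R5}
Step 8: reserve R6 E 6 -> on_hand[A=46 B=53 C=57 D=25 E=37] avail[A=46 B=53 C=42 D=25 E=31] open={R2,R4,R5,R6}
Step 9: commit R4 -> on_hand[A=46 B=53 C=56 D=25 E=37] avail[A=46 B=53 C=42 D=25 E=31] open={R2,R5,R6}
Step 10: reserve R7 B 2 -> on_hand[A=46 B=53 C=56 D=25 E=37] avail[A=46 B=51 C=42 D=25 E=31] open={R2,R5,R6,R7}
Step 11: commit R2 -> on_hand[A=46 B=53 C=50 D=25 E=37] avail[A=46 B=51 C=42 D=25 E=31] open={R5,R6,R7}
Step 12: reserve R8 E 2 -> on_hand[A=46 B=53 C=50 D=25 E=37] avail[A=46 B=51 C=42 D=25 E=29] open={R5,R6,R7,R8}
Step 13: commit R7 -> on_hand[A=46 B=51 C=50 D=25 E=37] avail[A=46 B=51 C=42 D=25 E=29] open={R5,R6,R8}
Step 14: cancel R8 -> on_hand[A=46 B=51 C=50 D=25 E=37] avail[A=46 B=51 C=42 D=25 E=31] open={R5,R6}
Step 15: cancel R6 -> on_hand[A=46 B=51 C=50 D=25 E=37] avail[A=46 B=51 C=42 D=25 E=37] open={R5}
Step 16: reserve R9 E 5 -> on_hand[A=46 B=51 C=50 D=25 E=37] avail[A=46 B=51 C=42 D=25 E=32] open={R5,R9}
Step 17: commit R9 -> on_hand[A=46 B=51 C=50 D=25 E=32] avail[A=46 B=51 C=42 D=25 E=32] open={R5}
Step 18: reserve R10 E 1 -> on_hand[A=46 B=51 C=50 D=25 E=32] avail[A=46 B=51 C=42 D=25 E=31] open={R10,R5}
Step 19: commit R5 -> on_hand[A=46 B=51 C=42 D=25 E=32] avail[A=46 B=51 C=42 D=25 E=31] open={R10}
Step 20: cancel R10 -> on_hand[A=46 B=51 C=42 D=25 E=32] avail[A=46 B=51 C=42 D=25 E=32] open={}
Step 21: reserve R11 B 6 -> on_hand[A=46 B=51 C=42 D=25 E=32] avail[A=46 B=45 C=42 D=25 E=32] open={R11}
Step 22: reserve R12 D 5 -> on_hand[A=46 B=51 C=42 D=25 E=32] avail[A=46 B=45 C=42 D=20 E=32] open={R11,R12}
Step 23: reserve R13 A 7 -> on_hand[A=46 B=51 C=42 D=25 E=32] avail[A=39 B=45 C=42 D=20 E=32] open={R11,R12,R13}
Final available[A] = 39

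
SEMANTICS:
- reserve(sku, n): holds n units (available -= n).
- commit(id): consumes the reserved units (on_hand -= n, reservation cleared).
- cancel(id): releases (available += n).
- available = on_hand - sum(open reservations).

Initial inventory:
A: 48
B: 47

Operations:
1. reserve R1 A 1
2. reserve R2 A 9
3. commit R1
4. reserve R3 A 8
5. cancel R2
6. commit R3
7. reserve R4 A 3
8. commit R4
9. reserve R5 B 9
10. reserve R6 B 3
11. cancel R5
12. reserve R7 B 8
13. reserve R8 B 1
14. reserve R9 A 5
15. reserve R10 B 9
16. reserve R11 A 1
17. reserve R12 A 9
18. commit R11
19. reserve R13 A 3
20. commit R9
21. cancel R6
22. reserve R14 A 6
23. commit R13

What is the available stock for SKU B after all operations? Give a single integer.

Step 1: reserve R1 A 1 -> on_hand[A=48 B=47] avail[A=47 B=47] open={R1}
Step 2: reserve R2 A 9 -> on_hand[A=48 B=47] avail[A=38 B=47] open={R1,R2}
Step 3: commit R1 -> on_hand[A=47 B=47] avail[A=38 B=47] open={R2}
Step 4: reserve R3 A 8 -> on_hand[A=47 B=47] avail[A=30 B=47] open={R2,R3}
Step 5: cancel R2 -> on_hand[A=47 B=47] avail[A=39 B=47] open={R3}
Step 6: commit R3 -> on_hand[A=39 B=47] avail[A=39 B=47] open={}
Step 7: reserve R4 A 3 -> on_hand[A=39 B=47] avail[A=36 B=47] open={R4}
Step 8: commit R4 -> on_hand[A=36 B=47] avail[A=36 B=47] open={}
Step 9: reserve R5 B 9 -> on_hand[A=36 B=47] avail[A=36 B=38] open={R5}
Step 10: reserve R6 B 3 -> on_hand[A=36 B=47] avail[A=36 B=35] open={R5,R6}
Step 11: cancel R5 -> on_hand[A=36 B=47] avail[A=36 B=44] open={R6}
Step 12: reserve R7 B 8 -> on_hand[A=36 B=47] avail[A=36 B=36] open={R6,R7}
Step 13: reserve R8 B 1 -> on_hand[A=36 B=47] avail[A=36 B=35] open={R6,R7,R8}
Step 14: reserve R9 A 5 -> on_hand[A=36 B=47] avail[A=31 B=35] open={R6,R7,R8,R9}
Step 15: reserve R10 B 9 -> on_hand[A=36 B=47] avail[A=31 B=26] open={R10,R6,R7,R8,R9}
Step 16: reserve R11 A 1 -> on_hand[A=36 B=47] avail[A=30 B=26] open={R10,R11,R6,R7,R8,R9}
Step 17: reserve R12 A 9 -> on_hand[A=36 B=47] avail[A=21 B=26] open={R10,R11,R12,R6,R7,R8,R9}
Step 18: commit R11 -> on_hand[A=35 B=47] avail[A=21 B=26] open={R10,R12,R6,R7,R8,R9}
Step 19: reserve R13 A 3 -> on_hand[A=35 B=47] avail[A=18 B=26] open={R10,R12,R13,R6,R7,R8,R9}
Step 20: commit R9 -> on_hand[A=30 B=47] avail[A=18 B=26] open={R10,R12,R13,R6,R7,R8}
Step 21: cancel R6 -> on_hand[A=30 B=47] avail[A=18 B=29] open={R10,R12,R13,R7,R8}
Step 22: reserve R14 A 6 -> on_hand[A=30 B=47] avail[A=12 B=29] open={R10,R12,R13,R14,R7,R8}
Step 23: commit R13 -> on_hand[A=27 B=47] avail[A=12 B=29] open={R10,R12,R14,R7,R8}
Final available[B] = 29

Answer: 29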